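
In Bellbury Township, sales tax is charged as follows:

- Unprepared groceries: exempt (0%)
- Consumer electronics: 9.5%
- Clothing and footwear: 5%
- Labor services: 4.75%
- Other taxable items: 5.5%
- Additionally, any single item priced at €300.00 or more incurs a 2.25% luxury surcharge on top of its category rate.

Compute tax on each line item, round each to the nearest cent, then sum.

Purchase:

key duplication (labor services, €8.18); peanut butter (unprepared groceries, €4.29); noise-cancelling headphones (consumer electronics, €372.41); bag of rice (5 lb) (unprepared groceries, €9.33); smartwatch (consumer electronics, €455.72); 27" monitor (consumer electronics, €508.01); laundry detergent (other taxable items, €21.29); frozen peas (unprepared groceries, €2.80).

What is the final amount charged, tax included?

€1540.59

Key duplication €8.18: labor services → 4.75% → €0.39
Peanut butter €4.29: unprepared groceries → 0% → €0.00
Noise-cancelling headphones €372.41: consumer electronics → 9.5% + 2.25% surcharge = 11.75% → €43.76
Bag of rice (5 lb) €9.33: unprepared groceries → 0% → €0.00
Smartwatch €455.72: consumer electronics → 9.5% + 2.25% surcharge = 11.75% → €53.55
27" monitor €508.01: consumer electronics → 9.5% + 2.25% surcharge = 11.75% → €59.69
Laundry detergent €21.29: other taxable items → 5.5% → €1.17
Frozen peas €2.80: unprepared groceries → 0% → €0.00
Subtotal = €1382.03; tax = €158.56; total due = €1540.59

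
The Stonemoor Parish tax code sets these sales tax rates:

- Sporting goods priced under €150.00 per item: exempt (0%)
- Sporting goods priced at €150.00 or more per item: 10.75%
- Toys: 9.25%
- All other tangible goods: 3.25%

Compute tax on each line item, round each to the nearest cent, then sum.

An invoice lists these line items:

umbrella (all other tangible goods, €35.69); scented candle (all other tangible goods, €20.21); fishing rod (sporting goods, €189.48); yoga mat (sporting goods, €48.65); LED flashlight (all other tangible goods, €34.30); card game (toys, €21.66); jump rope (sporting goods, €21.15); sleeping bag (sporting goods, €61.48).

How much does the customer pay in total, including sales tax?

Umbrella €35.69: all other tangible goods → 3.25% → €1.16
Scented candle €20.21: all other tangible goods → 3.25% → €0.66
Fishing rod €189.48: sporting goods, €150.00 or more → 10.75% → €20.37
Yoga mat €48.65: sporting goods, under €150.00 → 0% → €0.00
LED flashlight €34.30: all other tangible goods → 3.25% → €1.11
Card game €21.66: toys → 9.25% → €2.00
Jump rope €21.15: sporting goods, under €150.00 → 0% → €0.00
Sleeping bag €61.48: sporting goods, under €150.00 → 0% → €0.00
Subtotal = €432.62; tax = €25.30; total due = €457.92

€457.92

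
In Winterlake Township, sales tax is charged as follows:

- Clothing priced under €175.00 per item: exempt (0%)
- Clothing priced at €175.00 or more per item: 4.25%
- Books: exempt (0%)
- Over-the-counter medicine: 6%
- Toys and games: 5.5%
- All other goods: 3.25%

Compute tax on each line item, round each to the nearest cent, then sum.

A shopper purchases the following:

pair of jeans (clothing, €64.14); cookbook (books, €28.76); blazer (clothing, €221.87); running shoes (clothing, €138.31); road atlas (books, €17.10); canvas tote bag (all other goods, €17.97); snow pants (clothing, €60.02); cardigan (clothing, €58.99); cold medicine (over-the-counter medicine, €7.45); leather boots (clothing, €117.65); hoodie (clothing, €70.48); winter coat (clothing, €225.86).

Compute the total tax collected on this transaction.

Pair of jeans €64.14: clothing, under €175.00 → 0% → €0.00
Cookbook €28.76: books → 0% → €0.00
Blazer €221.87: clothing, €175.00 or more → 4.25% → €9.43
Running shoes €138.31: clothing, under €175.00 → 0% → €0.00
Road atlas €17.10: books → 0% → €0.00
Canvas tote bag €17.97: all other goods → 3.25% → €0.58
Snow pants €60.02: clothing, under €175.00 → 0% → €0.00
Cardigan €58.99: clothing, under €175.00 → 0% → €0.00
Cold medicine €7.45: over-the-counter medicine → 6% → €0.45
Leather boots €117.65: clothing, under €175.00 → 0% → €0.00
Hoodie €70.48: clothing, under €175.00 → 0% → €0.00
Winter coat €225.86: clothing, €175.00 or more → 4.25% → €9.60
Total tax = €9.43 + €0.58 + €0.45 + €9.60 = €20.06

€20.06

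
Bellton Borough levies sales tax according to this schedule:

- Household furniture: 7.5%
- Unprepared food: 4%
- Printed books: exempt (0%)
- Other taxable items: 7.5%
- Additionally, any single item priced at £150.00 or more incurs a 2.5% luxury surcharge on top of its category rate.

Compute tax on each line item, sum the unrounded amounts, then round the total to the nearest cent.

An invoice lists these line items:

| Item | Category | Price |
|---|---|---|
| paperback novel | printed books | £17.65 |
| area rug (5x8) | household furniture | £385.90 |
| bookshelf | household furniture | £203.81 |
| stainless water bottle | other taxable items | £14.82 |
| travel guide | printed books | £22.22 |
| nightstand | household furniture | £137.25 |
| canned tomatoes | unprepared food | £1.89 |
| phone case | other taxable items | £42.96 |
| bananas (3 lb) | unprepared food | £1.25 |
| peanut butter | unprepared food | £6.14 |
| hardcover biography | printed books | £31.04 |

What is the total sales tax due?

Paperback novel £17.65: printed books → 0% → £0.00
Area rug (5x8) £385.90: household furniture → 7.5% + 2.5% surcharge = 10% → £38.59
Bookshelf £203.81: household furniture → 7.5% + 2.5% surcharge = 10% → £20.381
Stainless water bottle £14.82: other taxable items → 7.5% → £1.1115
Travel guide £22.22: printed books → 0% → £0.00
Nightstand £137.25: household furniture → 7.5% → £10.29375
Canned tomatoes £1.89: unprepared food → 4% → £0.0756
Phone case £42.96: other taxable items → 7.5% → £3.222
Bananas (3 lb) £1.25: unprepared food → 4% → £0.05
Peanut butter £6.14: unprepared food → 4% → £0.2456
Hardcover biography £31.04: printed books → 0% → £0.00
Unrounded tax sum = £73.96945 → £73.97

£73.97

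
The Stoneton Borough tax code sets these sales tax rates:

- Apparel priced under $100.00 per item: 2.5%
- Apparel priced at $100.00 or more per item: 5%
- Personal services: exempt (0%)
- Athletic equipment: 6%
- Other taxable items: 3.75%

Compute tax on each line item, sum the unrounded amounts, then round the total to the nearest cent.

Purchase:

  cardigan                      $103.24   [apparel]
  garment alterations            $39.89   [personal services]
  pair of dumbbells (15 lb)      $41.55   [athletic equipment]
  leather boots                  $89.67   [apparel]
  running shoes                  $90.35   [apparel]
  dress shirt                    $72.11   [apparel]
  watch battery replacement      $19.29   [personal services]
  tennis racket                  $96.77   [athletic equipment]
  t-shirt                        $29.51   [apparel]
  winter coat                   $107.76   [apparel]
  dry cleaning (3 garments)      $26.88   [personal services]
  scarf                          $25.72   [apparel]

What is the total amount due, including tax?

Cardigan $103.24: apparel, $100.00 or more → 5% → $5.162
Garment alterations $39.89: personal services → 0% → $0.00
Pair of dumbbells (15 lb) $41.55: athletic equipment → 6% → $2.493
Leather boots $89.67: apparel, under $100.00 → 2.5% → $2.24175
Running shoes $90.35: apparel, under $100.00 → 2.5% → $2.25875
Dress shirt $72.11: apparel, under $100.00 → 2.5% → $1.80275
Watch battery replacement $19.29: personal services → 0% → $0.00
Tennis racket $96.77: athletic equipment → 6% → $5.8062
T-shirt $29.51: apparel, under $100.00 → 2.5% → $0.73775
Winter coat $107.76: apparel, $100.00 or more → 5% → $5.388
Dry cleaning (3 garments) $26.88: personal services → 0% → $0.00
Scarf $25.72: apparel, under $100.00 → 2.5% → $0.643
Subtotal = $742.74; unrounded tax = $26.5332 → $26.53; total due = $769.27

$769.27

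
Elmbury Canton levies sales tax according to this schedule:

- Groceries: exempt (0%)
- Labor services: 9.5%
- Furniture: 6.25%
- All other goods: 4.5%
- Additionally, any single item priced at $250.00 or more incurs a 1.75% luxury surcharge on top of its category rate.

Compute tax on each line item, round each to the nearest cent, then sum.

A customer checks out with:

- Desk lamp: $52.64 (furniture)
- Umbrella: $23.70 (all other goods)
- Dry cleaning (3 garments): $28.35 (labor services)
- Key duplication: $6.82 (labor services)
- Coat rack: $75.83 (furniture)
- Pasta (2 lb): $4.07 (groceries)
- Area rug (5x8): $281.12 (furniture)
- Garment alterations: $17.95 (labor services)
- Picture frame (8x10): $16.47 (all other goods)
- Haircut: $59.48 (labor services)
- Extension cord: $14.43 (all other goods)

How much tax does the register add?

$43.68

Desk lamp $52.64: furniture → 6.25% → $3.29
Umbrella $23.70: all other goods → 4.5% → $1.07
Dry cleaning (3 garments) $28.35: labor services → 9.5% → $2.69
Key duplication $6.82: labor services → 9.5% → $0.65
Coat rack $75.83: furniture → 6.25% → $4.74
Pasta (2 lb) $4.07: groceries → 0% → $0.00
Area rug (5x8) $281.12: furniture → 6.25% + 1.75% surcharge = 8% → $22.49
Garment alterations $17.95: labor services → 9.5% → $1.71
Picture frame (8x10) $16.47: all other goods → 4.5% → $0.74
Haircut $59.48: labor services → 9.5% → $5.65
Extension cord $14.43: all other goods → 4.5% → $0.65
Total tax = $3.29 + $1.07 + $2.69 + $0.65 + $4.74 + $22.49 + $1.71 + $0.74 + $5.65 + $0.65 = $43.68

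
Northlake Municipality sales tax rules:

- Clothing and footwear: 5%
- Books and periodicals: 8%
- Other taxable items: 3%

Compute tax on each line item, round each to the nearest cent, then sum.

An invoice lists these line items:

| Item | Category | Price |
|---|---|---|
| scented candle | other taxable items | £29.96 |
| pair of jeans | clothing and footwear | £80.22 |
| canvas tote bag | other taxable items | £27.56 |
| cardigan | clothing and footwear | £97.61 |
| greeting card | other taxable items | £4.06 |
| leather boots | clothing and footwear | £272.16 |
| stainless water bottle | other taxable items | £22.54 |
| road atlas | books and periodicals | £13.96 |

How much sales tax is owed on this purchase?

Scented candle £29.96: other taxable items → 3% → £0.90
Pair of jeans £80.22: clothing and footwear → 5% → £4.01
Canvas tote bag £27.56: other taxable items → 3% → £0.83
Cardigan £97.61: clothing and footwear → 5% → £4.88
Greeting card £4.06: other taxable items → 3% → £0.12
Leather boots £272.16: clothing and footwear → 5% → £13.61
Stainless water bottle £22.54: other taxable items → 3% → £0.68
Road atlas £13.96: books and periodicals → 8% → £1.12
Total tax = £0.90 + £4.01 + £0.83 + £4.88 + £0.12 + £13.61 + £0.68 + £1.12 = £26.15

£26.15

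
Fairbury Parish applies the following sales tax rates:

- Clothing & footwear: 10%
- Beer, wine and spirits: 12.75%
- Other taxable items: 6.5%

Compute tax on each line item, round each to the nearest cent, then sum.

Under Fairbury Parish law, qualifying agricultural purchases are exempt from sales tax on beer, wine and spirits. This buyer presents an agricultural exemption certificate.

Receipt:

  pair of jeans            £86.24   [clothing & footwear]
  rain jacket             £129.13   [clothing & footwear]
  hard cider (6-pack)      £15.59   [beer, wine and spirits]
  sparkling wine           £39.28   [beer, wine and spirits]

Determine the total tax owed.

Pair of jeans £86.24: clothing & footwear → 10% → £8.62
Rain jacket £129.13: clothing & footwear → 10% → £12.91
Hard cider (6-pack) £15.59: beer, wine and spirits, buyer-exempt → 0% → £0.00
Sparkling wine £39.28: beer, wine and spirits, buyer-exempt → 0% → £0.00
Total tax = £8.62 + £12.91 = £21.53

£21.53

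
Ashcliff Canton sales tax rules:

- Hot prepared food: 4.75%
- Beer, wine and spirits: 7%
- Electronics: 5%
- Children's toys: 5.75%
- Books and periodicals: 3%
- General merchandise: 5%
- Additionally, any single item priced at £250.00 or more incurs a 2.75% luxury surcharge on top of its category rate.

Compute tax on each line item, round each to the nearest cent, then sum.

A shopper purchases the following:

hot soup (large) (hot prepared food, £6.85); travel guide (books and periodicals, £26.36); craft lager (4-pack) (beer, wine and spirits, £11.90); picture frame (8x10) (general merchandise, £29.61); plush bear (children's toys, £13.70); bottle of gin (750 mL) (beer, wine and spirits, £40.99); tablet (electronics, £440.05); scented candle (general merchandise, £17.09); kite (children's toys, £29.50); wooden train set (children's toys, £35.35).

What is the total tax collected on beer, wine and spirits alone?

Craft lager (4-pack) £11.90: beer, wine and spirits → 7% → £0.83
Bottle of gin (750 mL) £40.99: beer, wine and spirits → 7% → £2.87
Tax on beer, wine and spirits = £0.83 + £2.87 = £3.70

£3.70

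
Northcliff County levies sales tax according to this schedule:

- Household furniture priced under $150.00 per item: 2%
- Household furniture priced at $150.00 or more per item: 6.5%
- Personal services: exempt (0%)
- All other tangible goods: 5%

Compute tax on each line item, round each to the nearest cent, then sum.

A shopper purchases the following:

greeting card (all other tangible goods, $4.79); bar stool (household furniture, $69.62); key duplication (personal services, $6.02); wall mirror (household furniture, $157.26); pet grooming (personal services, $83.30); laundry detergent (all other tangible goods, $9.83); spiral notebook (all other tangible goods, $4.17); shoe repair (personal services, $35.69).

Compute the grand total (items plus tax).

$383.23

Greeting card $4.79: all other tangible goods → 5% → $0.24
Bar stool $69.62: household furniture, under $150.00 → 2% → $1.39
Key duplication $6.02: personal services → 0% → $0.00
Wall mirror $157.26: household furniture, $150.00 or more → 6.5% → $10.22
Pet grooming $83.30: personal services → 0% → $0.00
Laundry detergent $9.83: all other tangible goods → 5% → $0.49
Spiral notebook $4.17: all other tangible goods → 5% → $0.21
Shoe repair $35.69: personal services → 0% → $0.00
Subtotal = $370.68; tax = $12.55; total due = $383.23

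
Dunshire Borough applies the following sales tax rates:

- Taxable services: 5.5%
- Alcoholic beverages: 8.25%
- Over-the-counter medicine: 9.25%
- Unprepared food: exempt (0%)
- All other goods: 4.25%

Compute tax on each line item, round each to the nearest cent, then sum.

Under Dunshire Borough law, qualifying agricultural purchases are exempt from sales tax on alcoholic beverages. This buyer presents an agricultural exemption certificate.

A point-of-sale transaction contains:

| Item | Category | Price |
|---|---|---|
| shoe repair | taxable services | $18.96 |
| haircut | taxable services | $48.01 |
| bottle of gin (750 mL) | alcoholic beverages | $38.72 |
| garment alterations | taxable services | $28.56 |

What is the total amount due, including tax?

Shoe repair $18.96: taxable services → 5.5% → $1.04
Haircut $48.01: taxable services → 5.5% → $2.64
Bottle of gin (750 mL) $38.72: alcoholic beverages, buyer-exempt → 0% → $0.00
Garment alterations $28.56: taxable services → 5.5% → $1.57
Subtotal = $134.25; tax = $5.25; total due = $139.50

$139.50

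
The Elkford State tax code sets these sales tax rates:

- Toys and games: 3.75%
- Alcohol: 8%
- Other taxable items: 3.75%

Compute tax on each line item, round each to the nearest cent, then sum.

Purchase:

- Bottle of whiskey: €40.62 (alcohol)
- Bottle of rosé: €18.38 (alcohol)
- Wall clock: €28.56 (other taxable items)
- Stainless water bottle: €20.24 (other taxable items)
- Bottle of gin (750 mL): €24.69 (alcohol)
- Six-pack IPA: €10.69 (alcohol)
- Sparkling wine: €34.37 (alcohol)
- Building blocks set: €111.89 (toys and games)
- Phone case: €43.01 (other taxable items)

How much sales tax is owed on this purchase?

Bottle of whiskey €40.62: alcohol → 8% → €3.25
Bottle of rosé €18.38: alcohol → 8% → €1.47
Wall clock €28.56: other taxable items → 3.75% → €1.07
Stainless water bottle €20.24: other taxable items → 3.75% → €0.76
Bottle of gin (750 mL) €24.69: alcohol → 8% → €1.98
Six-pack IPA €10.69: alcohol → 8% → €0.86
Sparkling wine €34.37: alcohol → 8% → €2.75
Building blocks set €111.89: toys and games → 3.75% → €4.20
Phone case €43.01: other taxable items → 3.75% → €1.61
Total tax = €3.25 + €1.47 + €1.07 + €0.76 + €1.98 + €0.86 + €2.75 + €4.20 + €1.61 = €17.95

€17.95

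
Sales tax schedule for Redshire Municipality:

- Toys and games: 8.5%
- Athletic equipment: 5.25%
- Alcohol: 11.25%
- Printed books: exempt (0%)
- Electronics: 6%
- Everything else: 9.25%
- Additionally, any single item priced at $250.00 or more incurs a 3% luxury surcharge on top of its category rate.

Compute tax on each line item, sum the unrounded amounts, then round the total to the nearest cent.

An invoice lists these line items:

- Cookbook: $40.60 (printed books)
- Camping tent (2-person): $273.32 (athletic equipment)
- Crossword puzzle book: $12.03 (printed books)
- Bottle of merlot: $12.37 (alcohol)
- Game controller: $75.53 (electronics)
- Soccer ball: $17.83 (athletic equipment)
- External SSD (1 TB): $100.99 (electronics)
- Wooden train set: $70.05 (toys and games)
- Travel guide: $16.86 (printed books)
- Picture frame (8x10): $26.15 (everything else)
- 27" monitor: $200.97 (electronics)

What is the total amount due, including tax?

Cookbook $40.60: printed books → 0% → $0.00
Camping tent (2-person) $273.32: athletic equipment → 5.25% + 3% surcharge = 8.25% → $22.5489
Crossword puzzle book $12.03: printed books → 0% → $0.00
Bottle of merlot $12.37: alcohol → 11.25% → $1.391625
Game controller $75.53: electronics → 6% → $4.5318
Soccer ball $17.83: athletic equipment → 5.25% → $0.936075
External SSD (1 TB) $100.99: electronics → 6% → $6.0594
Wooden train set $70.05: toys and games → 8.5% → $5.95425
Travel guide $16.86: printed books → 0% → $0.00
Picture frame (8x10) $26.15: everything else → 9.25% → $2.418875
27" monitor $200.97: electronics → 6% → $12.0582
Subtotal = $846.70; unrounded tax = $55.899125 → $55.90; total due = $902.60

$902.60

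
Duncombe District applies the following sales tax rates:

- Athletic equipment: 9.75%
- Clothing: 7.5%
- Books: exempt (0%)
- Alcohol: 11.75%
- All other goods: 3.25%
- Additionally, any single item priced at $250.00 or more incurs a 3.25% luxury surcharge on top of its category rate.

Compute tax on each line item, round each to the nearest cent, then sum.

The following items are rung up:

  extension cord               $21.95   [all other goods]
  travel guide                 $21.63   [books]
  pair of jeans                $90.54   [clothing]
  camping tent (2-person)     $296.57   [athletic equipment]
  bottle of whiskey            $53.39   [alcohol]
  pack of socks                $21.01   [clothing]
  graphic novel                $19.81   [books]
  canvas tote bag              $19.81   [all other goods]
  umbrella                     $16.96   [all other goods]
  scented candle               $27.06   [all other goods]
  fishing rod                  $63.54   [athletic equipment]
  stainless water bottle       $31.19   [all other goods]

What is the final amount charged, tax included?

$746.64

Extension cord $21.95: all other goods → 3.25% → $0.71
Travel guide $21.63: books → 0% → $0.00
Pair of jeans $90.54: clothing → 7.5% → $6.79
Camping tent (2-person) $296.57: athletic equipment → 9.75% + 3.25% surcharge = 13% → $38.55
Bottle of whiskey $53.39: alcohol → 11.75% → $6.27
Pack of socks $21.01: clothing → 7.5% → $1.58
Graphic novel $19.81: books → 0% → $0.00
Canvas tote bag $19.81: all other goods → 3.25% → $0.64
Umbrella $16.96: all other goods → 3.25% → $0.55
Scented candle $27.06: all other goods → 3.25% → $0.88
Fishing rod $63.54: athletic equipment → 9.75% → $6.20
Stainless water bottle $31.19: all other goods → 3.25% → $1.01
Subtotal = $683.46; tax = $63.18; total due = $746.64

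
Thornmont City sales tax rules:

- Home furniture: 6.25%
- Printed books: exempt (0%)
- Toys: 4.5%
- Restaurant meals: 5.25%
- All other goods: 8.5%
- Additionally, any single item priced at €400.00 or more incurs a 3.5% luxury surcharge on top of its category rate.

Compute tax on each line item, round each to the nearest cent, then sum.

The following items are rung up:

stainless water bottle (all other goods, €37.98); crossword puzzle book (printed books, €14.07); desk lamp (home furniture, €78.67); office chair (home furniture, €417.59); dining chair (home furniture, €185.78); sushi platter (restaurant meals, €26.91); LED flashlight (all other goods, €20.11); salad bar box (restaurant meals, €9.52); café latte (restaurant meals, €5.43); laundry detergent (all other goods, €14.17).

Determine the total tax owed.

Stainless water bottle €37.98: all other goods → 8.5% → €3.23
Crossword puzzle book €14.07: printed books → 0% → €0.00
Desk lamp €78.67: home furniture → 6.25% → €4.92
Office chair €417.59: home furniture → 6.25% + 3.5% surcharge = 9.75% → €40.72
Dining chair €185.78: home furniture → 6.25% → €11.61
Sushi platter €26.91: restaurant meals → 5.25% → €1.41
LED flashlight €20.11: all other goods → 8.5% → €1.71
Salad bar box €9.52: restaurant meals → 5.25% → €0.50
Café latte €5.43: restaurant meals → 5.25% → €0.29
Laundry detergent €14.17: all other goods → 8.5% → €1.20
Total tax = €3.23 + €4.92 + €40.72 + €11.61 + €1.41 + €1.71 + €0.50 + €0.29 + €1.20 = €65.59

€65.59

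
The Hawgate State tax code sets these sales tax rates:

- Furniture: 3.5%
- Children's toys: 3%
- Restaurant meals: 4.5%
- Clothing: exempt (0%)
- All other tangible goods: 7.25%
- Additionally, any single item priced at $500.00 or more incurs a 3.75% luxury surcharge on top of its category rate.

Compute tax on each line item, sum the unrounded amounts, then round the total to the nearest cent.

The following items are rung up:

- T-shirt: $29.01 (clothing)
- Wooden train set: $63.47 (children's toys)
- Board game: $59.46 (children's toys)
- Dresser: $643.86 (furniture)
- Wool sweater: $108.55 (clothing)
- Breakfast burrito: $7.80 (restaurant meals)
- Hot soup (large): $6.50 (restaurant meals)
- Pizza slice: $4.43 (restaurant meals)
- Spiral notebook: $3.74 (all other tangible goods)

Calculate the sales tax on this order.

$51.48

T-shirt $29.01: clothing → 0% → $0.00
Wooden train set $63.47: children's toys → 3% → $1.9041
Board game $59.46: children's toys → 3% → $1.7838
Dresser $643.86: furniture → 3.5% + 3.75% surcharge = 7.25% → $46.67985
Wool sweater $108.55: clothing → 0% → $0.00
Breakfast burrito $7.80: restaurant meals → 4.5% → $0.351
Hot soup (large) $6.50: restaurant meals → 4.5% → $0.2925
Pizza slice $4.43: restaurant meals → 4.5% → $0.19935
Spiral notebook $3.74: all other tangible goods → 7.25% → $0.27115
Unrounded tax sum = $51.48175 → $51.48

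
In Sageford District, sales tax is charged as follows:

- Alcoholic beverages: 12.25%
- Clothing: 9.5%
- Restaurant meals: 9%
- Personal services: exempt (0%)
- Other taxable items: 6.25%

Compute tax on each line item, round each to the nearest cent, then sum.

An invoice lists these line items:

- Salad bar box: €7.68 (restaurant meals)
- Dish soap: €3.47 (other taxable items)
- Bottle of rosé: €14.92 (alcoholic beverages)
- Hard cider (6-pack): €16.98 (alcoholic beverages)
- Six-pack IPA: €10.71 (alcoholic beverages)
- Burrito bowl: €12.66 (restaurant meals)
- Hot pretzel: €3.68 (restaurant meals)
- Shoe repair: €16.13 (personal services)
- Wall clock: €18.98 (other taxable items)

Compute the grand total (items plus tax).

€114.00

Salad bar box €7.68: restaurant meals → 9% → €0.69
Dish soap €3.47: other taxable items → 6.25% → €0.22
Bottle of rosé €14.92: alcoholic beverages → 12.25% → €1.83
Hard cider (6-pack) €16.98: alcoholic beverages → 12.25% → €2.08
Six-pack IPA €10.71: alcoholic beverages → 12.25% → €1.31
Burrito bowl €12.66: restaurant meals → 9% → €1.14
Hot pretzel €3.68: restaurant meals → 9% → €0.33
Shoe repair €16.13: personal services → 0% → €0.00
Wall clock €18.98: other taxable items → 6.25% → €1.19
Subtotal = €105.21; tax = €8.79; total due = €114.00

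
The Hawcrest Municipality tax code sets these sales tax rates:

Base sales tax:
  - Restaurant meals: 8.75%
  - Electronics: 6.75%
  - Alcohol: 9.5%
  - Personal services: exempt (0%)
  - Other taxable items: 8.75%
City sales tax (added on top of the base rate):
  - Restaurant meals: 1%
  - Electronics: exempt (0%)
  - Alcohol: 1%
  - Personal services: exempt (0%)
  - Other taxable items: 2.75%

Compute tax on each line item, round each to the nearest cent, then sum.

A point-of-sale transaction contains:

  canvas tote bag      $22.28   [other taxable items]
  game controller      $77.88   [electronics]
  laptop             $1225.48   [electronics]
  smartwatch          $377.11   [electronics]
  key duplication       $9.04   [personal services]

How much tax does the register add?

Canvas tote bag $22.28: other taxable items → 8.75% + 2.75% city = 11.5% → $2.56
Game controller $77.88: electronics → 6.75% + 0% city = 6.75% → $5.26
Laptop $1225.48: electronics → 6.75% + 0% city = 6.75% → $82.72
Smartwatch $377.11: electronics → 6.75% + 0% city = 6.75% → $25.45
Key duplication $9.04: personal services → 0% + 0% city = 0% → $0.00
Total tax = $2.56 + $5.26 + $82.72 + $25.45 = $115.99

$115.99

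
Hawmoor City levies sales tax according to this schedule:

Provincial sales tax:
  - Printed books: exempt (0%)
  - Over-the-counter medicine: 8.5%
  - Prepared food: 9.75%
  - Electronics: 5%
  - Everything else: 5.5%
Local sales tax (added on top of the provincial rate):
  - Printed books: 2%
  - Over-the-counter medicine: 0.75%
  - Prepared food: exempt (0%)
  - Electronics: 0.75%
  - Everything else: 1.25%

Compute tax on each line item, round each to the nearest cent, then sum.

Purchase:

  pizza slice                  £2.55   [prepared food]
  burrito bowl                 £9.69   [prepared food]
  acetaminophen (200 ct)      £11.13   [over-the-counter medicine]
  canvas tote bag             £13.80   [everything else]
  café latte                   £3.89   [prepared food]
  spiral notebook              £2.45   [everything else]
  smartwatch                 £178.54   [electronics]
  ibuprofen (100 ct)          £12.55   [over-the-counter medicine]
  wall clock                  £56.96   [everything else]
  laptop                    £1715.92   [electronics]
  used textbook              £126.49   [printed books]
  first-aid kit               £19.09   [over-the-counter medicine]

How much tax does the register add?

£121.94

Pizza slice £2.55: prepared food → 9.75% + 0% local = 9.75% → £0.25
Burrito bowl £9.69: prepared food → 9.75% + 0% local = 9.75% → £0.94
Acetaminophen (200 ct) £11.13: over-the-counter medicine → 8.5% + 0.75% local = 9.25% → £1.03
Canvas tote bag £13.80: everything else → 5.5% + 1.25% local = 6.75% → £0.93
Café latte £3.89: prepared food → 9.75% + 0% local = 9.75% → £0.38
Spiral notebook £2.45: everything else → 5.5% + 1.25% local = 6.75% → £0.17
Smartwatch £178.54: electronics → 5% + 0.75% local = 5.75% → £10.27
Ibuprofen (100 ct) £12.55: over-the-counter medicine → 8.5% + 0.75% local = 9.25% → £1.16
Wall clock £56.96: everything else → 5.5% + 1.25% local = 6.75% → £3.84
Laptop £1715.92: electronics → 5% + 0.75% local = 5.75% → £98.67
Used textbook £126.49: printed books → 0% + 2% local = 2% → £2.53
First-aid kit £19.09: over-the-counter medicine → 8.5% + 0.75% local = 9.25% → £1.77
Total tax = £0.25 + £0.94 + £1.03 + £0.93 + £0.38 + £0.17 + £10.27 + £1.16 + £3.84 + £98.67 + £2.53 + £1.77 = £121.94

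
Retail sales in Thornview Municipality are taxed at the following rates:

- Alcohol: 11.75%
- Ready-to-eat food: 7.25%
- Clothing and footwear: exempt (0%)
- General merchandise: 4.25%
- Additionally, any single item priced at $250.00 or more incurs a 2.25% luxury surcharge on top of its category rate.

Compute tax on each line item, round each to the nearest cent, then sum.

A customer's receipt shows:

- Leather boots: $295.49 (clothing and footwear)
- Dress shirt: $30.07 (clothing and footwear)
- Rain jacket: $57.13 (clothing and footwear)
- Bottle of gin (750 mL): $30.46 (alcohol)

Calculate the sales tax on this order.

$10.23

Leather boots $295.49: clothing and footwear → 0% + 2.25% surcharge = 2.25% → $6.65
Dress shirt $30.07: clothing and footwear → 0% → $0.00
Rain jacket $57.13: clothing and footwear → 0% → $0.00
Bottle of gin (750 mL) $30.46: alcohol → 11.75% → $3.58
Total tax = $6.65 + $3.58 = $10.23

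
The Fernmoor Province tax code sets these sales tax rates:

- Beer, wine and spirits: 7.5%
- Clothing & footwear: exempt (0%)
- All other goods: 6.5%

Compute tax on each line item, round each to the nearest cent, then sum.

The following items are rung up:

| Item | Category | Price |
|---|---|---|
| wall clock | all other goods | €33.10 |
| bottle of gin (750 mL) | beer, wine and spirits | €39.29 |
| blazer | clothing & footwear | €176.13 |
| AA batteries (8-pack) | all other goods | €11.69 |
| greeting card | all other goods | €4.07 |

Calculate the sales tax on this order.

Wall clock €33.10: all other goods → 6.5% → €2.15
Bottle of gin (750 mL) €39.29: beer, wine and spirits → 7.5% → €2.95
Blazer €176.13: clothing & footwear → 0% → €0.00
AA batteries (8-pack) €11.69: all other goods → 6.5% → €0.76
Greeting card €4.07: all other goods → 6.5% → €0.26
Total tax = €2.15 + €2.95 + €0.76 + €0.26 = €6.12

€6.12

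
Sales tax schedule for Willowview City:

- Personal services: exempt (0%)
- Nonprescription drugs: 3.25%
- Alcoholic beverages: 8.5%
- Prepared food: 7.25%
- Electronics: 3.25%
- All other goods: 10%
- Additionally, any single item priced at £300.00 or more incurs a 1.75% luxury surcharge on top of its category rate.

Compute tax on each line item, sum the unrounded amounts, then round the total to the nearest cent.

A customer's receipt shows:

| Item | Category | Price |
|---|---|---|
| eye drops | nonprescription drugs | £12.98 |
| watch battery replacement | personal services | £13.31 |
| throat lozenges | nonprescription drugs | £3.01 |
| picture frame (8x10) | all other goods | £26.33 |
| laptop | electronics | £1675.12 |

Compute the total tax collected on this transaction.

£86.91

Eye drops £12.98: nonprescription drugs → 3.25% → £0.42185
Watch battery replacement £13.31: personal services → 0% → £0.00
Throat lozenges £3.01: nonprescription drugs → 3.25% → £0.097825
Picture frame (8x10) £26.33: all other goods → 10% → £2.633
Laptop £1675.12: electronics → 3.25% + 1.75% surcharge = 5% → £83.756
Unrounded tax sum = £86.908675 → £86.91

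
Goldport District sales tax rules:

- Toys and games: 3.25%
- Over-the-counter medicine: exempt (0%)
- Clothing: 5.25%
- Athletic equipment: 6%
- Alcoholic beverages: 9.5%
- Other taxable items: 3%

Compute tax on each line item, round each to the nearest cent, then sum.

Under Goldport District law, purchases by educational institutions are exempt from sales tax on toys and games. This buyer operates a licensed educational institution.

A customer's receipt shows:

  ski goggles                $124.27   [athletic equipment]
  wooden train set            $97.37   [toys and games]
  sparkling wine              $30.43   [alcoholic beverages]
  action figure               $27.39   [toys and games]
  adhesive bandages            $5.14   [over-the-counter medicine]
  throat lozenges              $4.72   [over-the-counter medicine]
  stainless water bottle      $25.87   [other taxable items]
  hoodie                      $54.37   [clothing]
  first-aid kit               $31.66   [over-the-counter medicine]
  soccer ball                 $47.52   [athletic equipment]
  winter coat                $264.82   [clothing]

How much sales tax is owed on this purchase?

Ski goggles $124.27: athletic equipment → 6% → $7.46
Wooden train set $97.37: toys and games, buyer-exempt → 0% → $0.00
Sparkling wine $30.43: alcoholic beverages → 9.5% → $2.89
Action figure $27.39: toys and games, buyer-exempt → 0% → $0.00
Adhesive bandages $5.14: over-the-counter medicine → 0% → $0.00
Throat lozenges $4.72: over-the-counter medicine → 0% → $0.00
Stainless water bottle $25.87: other taxable items → 3% → $0.78
Hoodie $54.37: clothing → 5.25% → $2.85
First-aid kit $31.66: over-the-counter medicine → 0% → $0.00
Soccer ball $47.52: athletic equipment → 6% → $2.85
Winter coat $264.82: clothing → 5.25% → $13.90
Total tax = $7.46 + $2.89 + $0.78 + $2.85 + $2.85 + $13.90 = $30.73

$30.73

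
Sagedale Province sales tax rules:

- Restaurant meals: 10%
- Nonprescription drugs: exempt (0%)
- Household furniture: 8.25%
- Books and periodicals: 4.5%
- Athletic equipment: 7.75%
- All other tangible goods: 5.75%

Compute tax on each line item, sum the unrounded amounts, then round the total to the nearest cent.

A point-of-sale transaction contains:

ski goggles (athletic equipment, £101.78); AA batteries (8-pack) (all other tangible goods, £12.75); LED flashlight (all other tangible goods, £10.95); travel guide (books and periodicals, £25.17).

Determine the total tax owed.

£10.38

Ski goggles £101.78: athletic equipment → 7.75% → £7.88795
AA batteries (8-pack) £12.75: all other tangible goods → 5.75% → £0.733125
LED flashlight £10.95: all other tangible goods → 5.75% → £0.629625
Travel guide £25.17: books and periodicals → 4.5% → £1.13265
Unrounded tax sum = £10.38335 → £10.38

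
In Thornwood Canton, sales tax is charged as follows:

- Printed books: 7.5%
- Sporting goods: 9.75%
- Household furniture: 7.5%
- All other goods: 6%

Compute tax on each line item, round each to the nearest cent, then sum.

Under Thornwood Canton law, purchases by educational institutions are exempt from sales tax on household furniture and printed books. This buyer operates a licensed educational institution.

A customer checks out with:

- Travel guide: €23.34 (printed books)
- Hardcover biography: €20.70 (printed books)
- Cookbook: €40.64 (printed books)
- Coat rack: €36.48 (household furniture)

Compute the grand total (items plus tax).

€121.16

Travel guide €23.34: printed books, buyer-exempt → 0% → €0.00
Hardcover biography €20.70: printed books, buyer-exempt → 0% → €0.00
Cookbook €40.64: printed books, buyer-exempt → 0% → €0.00
Coat rack €36.48: household furniture, buyer-exempt → 0% → €0.00
Subtotal = €121.16; tax = €0.00; total due = €121.16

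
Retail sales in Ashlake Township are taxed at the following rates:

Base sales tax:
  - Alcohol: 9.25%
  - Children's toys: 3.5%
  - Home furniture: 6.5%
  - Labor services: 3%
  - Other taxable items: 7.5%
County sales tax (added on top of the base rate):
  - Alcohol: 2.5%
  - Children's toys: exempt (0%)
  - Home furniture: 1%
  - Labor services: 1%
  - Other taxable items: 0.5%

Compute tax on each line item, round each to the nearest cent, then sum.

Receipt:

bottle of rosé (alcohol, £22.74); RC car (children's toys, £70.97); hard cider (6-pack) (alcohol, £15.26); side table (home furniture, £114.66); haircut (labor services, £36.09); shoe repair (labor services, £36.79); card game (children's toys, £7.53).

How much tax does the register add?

Bottle of rosé £22.74: alcohol → 9.25% + 2.5% county = 11.75% → £2.67
RC car £70.97: children's toys → 3.5% + 0% county = 3.5% → £2.48
Hard cider (6-pack) £15.26: alcohol → 9.25% + 2.5% county = 11.75% → £1.79
Side table £114.66: home furniture → 6.5% + 1% county = 7.5% → £8.60
Haircut £36.09: labor services → 3% + 1% county = 4% → £1.44
Shoe repair £36.79: labor services → 3% + 1% county = 4% → £1.47
Card game £7.53: children's toys → 3.5% + 0% county = 3.5% → £0.26
Total tax = £2.67 + £2.48 + £1.79 + £8.60 + £1.44 + £1.47 + £0.26 = £18.71

£18.71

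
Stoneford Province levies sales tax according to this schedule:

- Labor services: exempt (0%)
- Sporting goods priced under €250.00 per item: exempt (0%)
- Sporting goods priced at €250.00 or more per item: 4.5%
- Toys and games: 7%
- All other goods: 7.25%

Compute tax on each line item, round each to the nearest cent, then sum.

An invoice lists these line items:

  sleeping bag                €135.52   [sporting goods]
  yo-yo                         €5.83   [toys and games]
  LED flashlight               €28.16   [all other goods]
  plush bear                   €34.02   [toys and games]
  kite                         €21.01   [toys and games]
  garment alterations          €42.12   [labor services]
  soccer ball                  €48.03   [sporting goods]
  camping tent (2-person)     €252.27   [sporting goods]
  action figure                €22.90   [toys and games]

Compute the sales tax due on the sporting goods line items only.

€11.35

Sleeping bag €135.52: sporting goods, under €250.00 → 0% → €0.00
Soccer ball €48.03: sporting goods, under €250.00 → 0% → €0.00
Camping tent (2-person) €252.27: sporting goods, €250.00 or more → 4.5% → €11.35
Tax on sporting goods = €0.00 + €0.00 + €11.35 = €11.35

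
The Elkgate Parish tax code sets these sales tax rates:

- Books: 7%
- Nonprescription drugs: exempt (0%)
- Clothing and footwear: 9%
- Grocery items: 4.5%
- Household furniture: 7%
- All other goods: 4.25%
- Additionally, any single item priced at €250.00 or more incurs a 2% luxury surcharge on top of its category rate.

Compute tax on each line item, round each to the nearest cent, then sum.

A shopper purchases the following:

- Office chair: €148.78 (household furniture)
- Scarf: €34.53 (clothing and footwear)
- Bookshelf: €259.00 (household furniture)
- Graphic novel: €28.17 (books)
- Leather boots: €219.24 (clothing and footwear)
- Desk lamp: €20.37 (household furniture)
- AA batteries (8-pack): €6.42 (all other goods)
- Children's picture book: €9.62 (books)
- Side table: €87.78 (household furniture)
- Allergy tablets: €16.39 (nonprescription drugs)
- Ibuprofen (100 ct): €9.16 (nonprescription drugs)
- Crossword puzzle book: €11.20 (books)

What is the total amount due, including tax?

Office chair €148.78: household furniture → 7% → €10.41
Scarf €34.53: clothing and footwear → 9% → €3.11
Bookshelf €259.00: household furniture → 7% + 2% surcharge = 9% → €23.31
Graphic novel €28.17: books → 7% → €1.97
Leather boots €219.24: clothing and footwear → 9% → €19.73
Desk lamp €20.37: household furniture → 7% → €1.43
AA batteries (8-pack) €6.42: all other goods → 4.25% → €0.27
Children's picture book €9.62: books → 7% → €0.67
Side table €87.78: household furniture → 7% → €6.14
Allergy tablets €16.39: nonprescription drugs → 0% → €0.00
Ibuprofen (100 ct) €9.16: nonprescription drugs → 0% → €0.00
Crossword puzzle book €11.20: books → 7% → €0.78
Subtotal = €850.66; tax = €67.82; total due = €918.48

€918.48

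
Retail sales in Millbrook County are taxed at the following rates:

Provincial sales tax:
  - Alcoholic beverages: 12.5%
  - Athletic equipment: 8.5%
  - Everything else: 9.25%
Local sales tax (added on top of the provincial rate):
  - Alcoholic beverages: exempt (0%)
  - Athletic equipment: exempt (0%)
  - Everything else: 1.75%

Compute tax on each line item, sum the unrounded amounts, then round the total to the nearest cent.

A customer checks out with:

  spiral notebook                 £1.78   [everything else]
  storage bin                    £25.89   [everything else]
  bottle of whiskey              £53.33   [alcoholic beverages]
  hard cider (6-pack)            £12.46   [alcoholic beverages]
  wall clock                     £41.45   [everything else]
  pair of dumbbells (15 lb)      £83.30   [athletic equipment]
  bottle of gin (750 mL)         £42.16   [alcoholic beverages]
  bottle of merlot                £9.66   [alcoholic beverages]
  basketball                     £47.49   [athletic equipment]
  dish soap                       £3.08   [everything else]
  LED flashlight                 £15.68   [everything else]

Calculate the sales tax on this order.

£35.49

Spiral notebook £1.78: everything else → 9.25% + 1.75% local = 11% → £0.1958
Storage bin £25.89: everything else → 9.25% + 1.75% local = 11% → £2.8479
Bottle of whiskey £53.33: alcoholic beverages → 12.5% + 0% local = 12.5% → £6.66625
Hard cider (6-pack) £12.46: alcoholic beverages → 12.5% + 0% local = 12.5% → £1.5575
Wall clock £41.45: everything else → 9.25% + 1.75% local = 11% → £4.5595
Pair of dumbbells (15 lb) £83.30: athletic equipment → 8.5% + 0% local = 8.5% → £7.0805
Bottle of gin (750 mL) £42.16: alcoholic beverages → 12.5% + 0% local = 12.5% → £5.27
Bottle of merlot £9.66: alcoholic beverages → 12.5% + 0% local = 12.5% → £1.2075
Basketball £47.49: athletic equipment → 8.5% + 0% local = 8.5% → £4.03665
Dish soap £3.08: everything else → 9.25% + 1.75% local = 11% → £0.3388
LED flashlight £15.68: everything else → 9.25% + 1.75% local = 11% → £1.7248
Unrounded tax sum = £35.4852 → £35.49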